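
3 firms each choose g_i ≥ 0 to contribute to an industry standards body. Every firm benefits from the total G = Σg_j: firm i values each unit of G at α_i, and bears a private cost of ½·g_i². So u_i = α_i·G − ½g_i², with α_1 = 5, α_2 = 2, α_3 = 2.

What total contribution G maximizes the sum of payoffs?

Planner FOC: ∂(Σu_j)/∂g_i = (Σα_j) − g_i = 0, so g_i^SO = Σα_j = 9 for every i; G^SO = 27.

27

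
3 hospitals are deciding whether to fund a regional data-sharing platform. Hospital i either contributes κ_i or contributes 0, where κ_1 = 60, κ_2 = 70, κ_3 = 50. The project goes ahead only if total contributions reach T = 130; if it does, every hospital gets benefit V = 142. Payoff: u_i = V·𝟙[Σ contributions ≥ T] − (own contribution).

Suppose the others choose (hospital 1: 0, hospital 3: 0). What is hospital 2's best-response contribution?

Others' total = 0. Even contributing 70 gives 70 < 130: no benefit either way.
Best response: 0.

0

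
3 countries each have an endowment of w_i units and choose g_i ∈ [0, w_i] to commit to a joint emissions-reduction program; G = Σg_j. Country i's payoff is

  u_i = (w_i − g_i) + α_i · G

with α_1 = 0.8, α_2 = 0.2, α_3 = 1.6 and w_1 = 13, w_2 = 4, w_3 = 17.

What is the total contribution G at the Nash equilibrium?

17

∂u_i/∂g_i = α_i − 1, so country i contributes w_i if α_i > 1, else 0.
α_i > 1 for i ∈ {3}; NE contributions (0, 0, 17), G = 17.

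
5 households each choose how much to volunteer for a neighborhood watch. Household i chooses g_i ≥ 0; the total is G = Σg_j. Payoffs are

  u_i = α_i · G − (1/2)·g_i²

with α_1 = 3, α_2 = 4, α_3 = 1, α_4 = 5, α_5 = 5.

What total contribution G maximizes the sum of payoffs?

90

Planner FOC: ∂(Σu_j)/∂g_i = (Σα_j) − g_i = 0, so g_i^SO = Σα_j = 18 for every i; G^SO = 90.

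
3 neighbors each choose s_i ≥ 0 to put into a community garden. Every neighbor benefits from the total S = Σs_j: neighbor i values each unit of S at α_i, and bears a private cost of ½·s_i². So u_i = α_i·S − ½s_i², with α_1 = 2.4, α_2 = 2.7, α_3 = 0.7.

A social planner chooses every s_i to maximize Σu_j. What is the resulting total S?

17.4

Planner FOC: ∂(Σu_j)/∂s_i = (Σα_j) − s_i = 0, so s_i^SO = Σα_j = 5.8 for every i; S^SO = 17.4.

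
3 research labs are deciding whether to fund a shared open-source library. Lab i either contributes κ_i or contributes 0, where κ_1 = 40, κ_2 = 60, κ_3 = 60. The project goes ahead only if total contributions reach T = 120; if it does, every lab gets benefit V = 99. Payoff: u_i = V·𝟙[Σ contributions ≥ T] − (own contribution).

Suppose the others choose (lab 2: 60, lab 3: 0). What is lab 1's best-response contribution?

0

Others' total = 60. Even contributing 40 gives 100 < 120: no benefit either way.
Best response: 0.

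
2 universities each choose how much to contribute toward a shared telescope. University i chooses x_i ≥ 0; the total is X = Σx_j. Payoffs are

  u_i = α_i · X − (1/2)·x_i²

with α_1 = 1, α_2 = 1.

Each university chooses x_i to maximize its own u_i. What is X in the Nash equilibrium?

University i's FOC: ∂u_i/∂x_i = α_i − x_i = 0, so x_i* = α_i.
NE contributions = (1, 1); X = 2.

2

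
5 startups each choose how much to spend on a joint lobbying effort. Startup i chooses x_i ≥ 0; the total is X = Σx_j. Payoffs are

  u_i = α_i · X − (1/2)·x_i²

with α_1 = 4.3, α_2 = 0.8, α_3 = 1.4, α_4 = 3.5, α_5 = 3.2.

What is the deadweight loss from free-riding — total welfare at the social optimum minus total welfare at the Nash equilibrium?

Startup i's FOC: ∂u_i/∂x_i = α_i − x_i = 0, so x_i* = α_i.
NE contributions = (4.3, 0.8, 1.4, 3.5, 3.2); X = 13.2.
W^NE = (Σα)·X − ½Σα_i² = 13.2² − ½·43.58 = 152.45.
Planner sets x_i = Σα_j = 13.2 for every i, so X^SO = 5·13.2 = 66.
W^SO = (Σα)·X^SO − ½·5·(Σα)² = (5/2)·13.2² = 435.6.
Deadweight loss = W^SO − W^NE = 283.15.

283.15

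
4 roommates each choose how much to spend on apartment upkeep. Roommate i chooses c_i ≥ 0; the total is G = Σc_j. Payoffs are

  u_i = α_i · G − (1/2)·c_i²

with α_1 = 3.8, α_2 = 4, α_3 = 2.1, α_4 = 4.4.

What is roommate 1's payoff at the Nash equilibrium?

47.12

Roommate i's FOC: ∂u_i/∂c_i = α_i − c_i = 0, so c_i* = α_i.
NE contributions = (3.8, 4, 2.1, 4.4); G = 14.3.
u_1 = α_1·G − ½·(c_1)² = 3.8·14.3 − ½·3.8² = 47.12.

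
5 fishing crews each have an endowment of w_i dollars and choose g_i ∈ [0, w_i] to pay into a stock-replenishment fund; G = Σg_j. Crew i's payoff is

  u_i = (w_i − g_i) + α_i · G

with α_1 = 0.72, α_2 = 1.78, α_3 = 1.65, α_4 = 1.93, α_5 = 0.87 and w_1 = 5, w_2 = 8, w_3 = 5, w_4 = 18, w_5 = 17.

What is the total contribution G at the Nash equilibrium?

31

∂u_i/∂g_i = α_i − 1, so crew i contributes w_i if α_i > 1, else 0.
α_i > 1 for i ∈ {2, 3, 4}; NE contributions (0, 8, 5, 18, 0), G = 31.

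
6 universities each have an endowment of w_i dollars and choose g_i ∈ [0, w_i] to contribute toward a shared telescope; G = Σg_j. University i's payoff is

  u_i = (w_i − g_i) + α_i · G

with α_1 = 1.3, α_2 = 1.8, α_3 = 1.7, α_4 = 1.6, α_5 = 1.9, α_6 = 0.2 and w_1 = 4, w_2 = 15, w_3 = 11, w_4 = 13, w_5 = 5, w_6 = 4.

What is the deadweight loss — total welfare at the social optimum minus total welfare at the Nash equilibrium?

∂u_i/∂g_i = α_i − 1, so university i contributes w_i if α_i > 1, else 0.
α_i > 1 for i ∈ {1, 2, 3, 4, 5}; NE contributions (4, 15, 11, 13, 5, 0), G = 48.
W^NE = Σw_i − G^NE + (Σα_i)·G^NE = 52 + 7.5·48 = 412.
Planner: ∂(Σu_j)/∂g_i = Σα_j − 1 = 7.5 > 0, so everyone contributes w_i; G^SO = 52, W^SO = 52 + 7.5·52 = 442.
Deadweight loss = 30.

30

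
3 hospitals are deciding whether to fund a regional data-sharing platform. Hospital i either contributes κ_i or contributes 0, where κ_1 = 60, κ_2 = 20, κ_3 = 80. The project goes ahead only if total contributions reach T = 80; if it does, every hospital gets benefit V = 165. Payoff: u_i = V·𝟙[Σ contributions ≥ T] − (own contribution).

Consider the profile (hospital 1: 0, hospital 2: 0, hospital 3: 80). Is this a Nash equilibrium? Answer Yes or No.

Yes

Total = 80 ≥ 80: provided.
Hospital 1 (pledges 0, payoff 165): pledging 60 → total 140, payoff 105. No gain.
Hospital 2 (pledges 0, payoff 165): pledging 20 → total 100, payoff 145. No gain.
Hospital 3 (pledges 80, payoff 85): dropping to 0 → total 0, payoff 0. No gain.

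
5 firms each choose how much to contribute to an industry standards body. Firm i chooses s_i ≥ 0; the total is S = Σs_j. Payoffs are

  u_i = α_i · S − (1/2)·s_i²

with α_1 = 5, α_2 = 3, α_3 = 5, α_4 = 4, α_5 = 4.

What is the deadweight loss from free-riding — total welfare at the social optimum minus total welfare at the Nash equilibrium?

707

Firm i's FOC: ∂u_i/∂s_i = α_i − s_i = 0, so s_i* = α_i.
NE contributions = (5, 3, 5, 4, 4); S = 21.
W^NE = (Σα)·S − ½Σα_i² = 21² − ½·91 = 395.5.
Planner sets s_i = Σα_j = 21 for every i, so S^SO = 5·21 = 105.
W^SO = (Σα)·S^SO − ½·5·(Σα)² = (5/2)·21² = 1102.5.
Deadweight loss = W^SO − W^NE = 707.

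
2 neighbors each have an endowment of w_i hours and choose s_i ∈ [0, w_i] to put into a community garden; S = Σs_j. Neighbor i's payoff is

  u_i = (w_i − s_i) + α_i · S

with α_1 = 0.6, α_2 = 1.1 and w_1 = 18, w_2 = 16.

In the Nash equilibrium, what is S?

16

∂u_i/∂s_i = α_i − 1, so neighbor i contributes w_i if α_i > 1, else 0.
α_i > 1 for i ∈ {2}; NE contributions (0, 16), S = 16.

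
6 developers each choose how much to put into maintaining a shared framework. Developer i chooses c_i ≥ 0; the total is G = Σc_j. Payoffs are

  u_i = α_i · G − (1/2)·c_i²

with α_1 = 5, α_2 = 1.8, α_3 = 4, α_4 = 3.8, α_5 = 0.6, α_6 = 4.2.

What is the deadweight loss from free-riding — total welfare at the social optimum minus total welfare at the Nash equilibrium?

791.06

Developer i's FOC: ∂u_i/∂c_i = α_i − c_i = 0, so c_i* = α_i.
NE contributions = (5, 1.8, 4, 3.8, 0.6, 4.2); G = 19.4.
W^NE = (Σα)·G − ½Σα_i² = 19.4² − ½·76.68 = 338.02.
Planner sets c_i = Σα_j = 19.4 for every i, so G^SO = 6·19.4 = 116.4.
W^SO = (Σα)·G^SO − ½·6·(Σα)² = (6/2)·19.4² = 1129.08.
Deadweight loss = W^SO − W^NE = 791.06.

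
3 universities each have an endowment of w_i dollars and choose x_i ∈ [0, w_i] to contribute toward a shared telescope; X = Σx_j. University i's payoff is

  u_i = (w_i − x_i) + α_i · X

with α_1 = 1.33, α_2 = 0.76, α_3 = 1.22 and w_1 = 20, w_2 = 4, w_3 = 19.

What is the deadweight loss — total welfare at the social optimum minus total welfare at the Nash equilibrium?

9.24

∂u_i/∂x_i = α_i − 1, so university i contributes w_i if α_i > 1, else 0.
α_i > 1 for i ∈ {1, 3}; NE contributions (20, 0, 19), X = 39.
W^NE = Σw_i − X^NE + (Σα_i)·X^NE = 43 + 2.31·39 = 133.09.
Planner: ∂(Σu_j)/∂x_i = Σα_j − 1 = 2.31 > 0, so everyone contributes w_i; X^SO = 43, W^SO = 43 + 2.31·43 = 142.33.
Deadweight loss = 9.24.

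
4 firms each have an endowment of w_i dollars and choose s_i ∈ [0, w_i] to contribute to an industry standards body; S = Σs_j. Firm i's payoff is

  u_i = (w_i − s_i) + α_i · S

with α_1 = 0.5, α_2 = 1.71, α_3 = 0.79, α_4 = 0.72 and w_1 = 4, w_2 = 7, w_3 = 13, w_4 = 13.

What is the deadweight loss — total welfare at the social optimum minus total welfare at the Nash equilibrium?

81.6

∂u_i/∂s_i = α_i − 1, so firm i contributes w_i if α_i > 1, else 0.
α_i > 1 for i ∈ {2}; NE contributions (0, 7, 0, 0), S = 7.
W^NE = Σw_i − S^NE + (Σα_i)·S^NE = 37 + 2.72·7 = 56.04.
Planner: ∂(Σu_j)/∂s_i = Σα_j − 1 = 2.72 > 0, so everyone contributes w_i; S^SO = 37, W^SO = 37 + 2.72·37 = 137.64.
Deadweight loss = 81.6.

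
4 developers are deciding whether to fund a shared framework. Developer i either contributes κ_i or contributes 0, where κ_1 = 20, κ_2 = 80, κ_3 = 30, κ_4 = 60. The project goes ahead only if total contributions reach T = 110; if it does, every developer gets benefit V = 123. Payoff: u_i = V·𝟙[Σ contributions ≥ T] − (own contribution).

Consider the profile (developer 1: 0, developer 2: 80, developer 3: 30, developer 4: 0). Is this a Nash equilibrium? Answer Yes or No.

Total = 110 ≥ 110: provided.
Developer 1 (pledges 0, payoff 123): pledging 20 → total 130, payoff 103. No gain.
Developer 2 (pledges 80, payoff 43): dropping to 0 → total 30, payoff 0. No gain.
Developer 3 (pledges 30, payoff 93): dropping to 0 → total 80, payoff 0. No gain.
Developer 4 (pledges 0, payoff 123): pledging 60 → total 170, payoff 63. No gain.

Yes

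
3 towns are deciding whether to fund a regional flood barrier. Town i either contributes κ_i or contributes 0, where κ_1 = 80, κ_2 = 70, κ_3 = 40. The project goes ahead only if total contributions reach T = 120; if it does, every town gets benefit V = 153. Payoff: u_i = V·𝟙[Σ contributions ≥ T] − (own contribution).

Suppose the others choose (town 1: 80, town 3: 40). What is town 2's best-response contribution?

0

Others' total = 120 ≥ 120; contributing adds cost 70 for no extra benefit.
Best response: 0.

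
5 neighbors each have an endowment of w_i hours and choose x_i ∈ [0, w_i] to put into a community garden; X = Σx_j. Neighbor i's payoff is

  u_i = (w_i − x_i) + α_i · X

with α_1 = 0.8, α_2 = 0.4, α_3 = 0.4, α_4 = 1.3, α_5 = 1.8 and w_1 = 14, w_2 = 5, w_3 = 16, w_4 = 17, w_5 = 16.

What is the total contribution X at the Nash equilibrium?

∂u_i/∂x_i = α_i − 1, so neighbor i contributes w_i if α_i > 1, else 0.
α_i > 1 for i ∈ {4, 5}; NE contributions (0, 0, 0, 17, 16), X = 33.

33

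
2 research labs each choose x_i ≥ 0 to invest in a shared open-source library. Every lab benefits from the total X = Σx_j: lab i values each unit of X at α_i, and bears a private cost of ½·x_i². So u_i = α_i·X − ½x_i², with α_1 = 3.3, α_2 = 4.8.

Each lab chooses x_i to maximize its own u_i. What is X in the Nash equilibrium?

8.1

Lab i's FOC: ∂u_i/∂x_i = α_i − x_i = 0, so x_i* = α_i.
NE contributions = (3.3, 4.8); X = 8.1.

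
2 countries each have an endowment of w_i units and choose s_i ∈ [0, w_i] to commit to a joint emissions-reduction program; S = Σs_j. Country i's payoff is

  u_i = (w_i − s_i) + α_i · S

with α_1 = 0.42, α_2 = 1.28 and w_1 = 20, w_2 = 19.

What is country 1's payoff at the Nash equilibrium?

∂u_i/∂s_i = α_i − 1, so country i contributes w_i if α_i > 1, else 0.
α_i > 1 for i ∈ {2}; NE contributions (0, 19), S = 19.
u_1 = (20 − 0) + 0.42·19 = 27.98.

27.98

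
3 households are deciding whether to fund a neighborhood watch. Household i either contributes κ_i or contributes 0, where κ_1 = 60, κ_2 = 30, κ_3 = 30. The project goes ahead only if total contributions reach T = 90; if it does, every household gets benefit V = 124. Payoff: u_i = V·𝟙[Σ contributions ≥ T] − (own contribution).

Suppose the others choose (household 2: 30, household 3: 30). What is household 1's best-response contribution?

60

Others' total = 60. Contributing 60 brings total to 120 ≥ 90: gain V − κ_1 = 64.
Best response: 60.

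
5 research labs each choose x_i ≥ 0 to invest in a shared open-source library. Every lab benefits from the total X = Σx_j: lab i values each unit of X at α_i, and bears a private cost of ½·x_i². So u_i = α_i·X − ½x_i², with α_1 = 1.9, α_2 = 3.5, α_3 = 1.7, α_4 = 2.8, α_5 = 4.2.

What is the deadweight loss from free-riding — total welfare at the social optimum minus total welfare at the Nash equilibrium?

Lab i's FOC: ∂u_i/∂x_i = α_i − x_i = 0, so x_i* = α_i.
NE contributions = (1.9, 3.5, 1.7, 2.8, 4.2); X = 14.1.
W^NE = (Σα)·X − ½Σα_i² = 14.1² − ½·44.23 = 176.695.
Planner sets x_i = Σα_j = 14.1 for every i, so X^SO = 5·14.1 = 70.5.
W^SO = (Σα)·X^SO − ½·5·(Σα)² = (5/2)·14.1² = 497.025.
Deadweight loss = W^SO − W^NE = 320.33.

320.33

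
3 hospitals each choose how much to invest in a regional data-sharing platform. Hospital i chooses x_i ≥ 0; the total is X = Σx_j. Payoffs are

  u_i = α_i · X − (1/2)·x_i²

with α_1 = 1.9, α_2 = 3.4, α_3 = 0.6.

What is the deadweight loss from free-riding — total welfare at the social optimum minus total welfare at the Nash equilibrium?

25.17

Hospital i's FOC: ∂u_i/∂x_i = α_i − x_i = 0, so x_i* = α_i.
NE contributions = (1.9, 3.4, 0.6); X = 5.9.
W^NE = (Σα)·X − ½Σα_i² = 5.9² − ½·15.53 = 27.045.
Planner sets x_i = Σα_j = 5.9 for every i, so X^SO = 3·5.9 = 17.7.
W^SO = (Σα)·X^SO − ½·3·(Σα)² = (3/2)·5.9² = 52.215.
Deadweight loss = W^SO − W^NE = 25.17.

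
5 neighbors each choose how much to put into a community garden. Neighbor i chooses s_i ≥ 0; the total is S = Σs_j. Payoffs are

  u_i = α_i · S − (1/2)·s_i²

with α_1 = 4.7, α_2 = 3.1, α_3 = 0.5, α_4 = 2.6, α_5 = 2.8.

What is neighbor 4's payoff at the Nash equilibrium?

Neighbor i's FOC: ∂u_i/∂s_i = α_i − s_i = 0, so s_i* = α_i.
NE contributions = (4.7, 3.1, 0.5, 2.6, 2.8); S = 13.7.
u_4 = α_4·S − ½·(s_4)² = 2.6·13.7 − ½·2.6² = 32.24.

32.24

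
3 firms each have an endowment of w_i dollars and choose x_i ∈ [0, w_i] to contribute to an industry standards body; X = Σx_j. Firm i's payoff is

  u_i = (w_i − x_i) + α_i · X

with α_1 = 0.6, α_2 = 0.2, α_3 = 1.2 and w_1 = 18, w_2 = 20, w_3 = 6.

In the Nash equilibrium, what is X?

6

∂u_i/∂x_i = α_i − 1, so firm i contributes w_i if α_i > 1, else 0.
α_i > 1 for i ∈ {3}; NE contributions (0, 0, 6), X = 6.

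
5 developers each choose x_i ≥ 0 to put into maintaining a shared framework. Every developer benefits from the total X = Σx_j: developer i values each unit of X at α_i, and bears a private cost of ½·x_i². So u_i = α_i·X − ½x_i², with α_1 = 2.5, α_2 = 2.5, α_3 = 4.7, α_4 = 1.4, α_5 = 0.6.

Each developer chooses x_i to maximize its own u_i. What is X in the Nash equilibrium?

11.7

Developer i's FOC: ∂u_i/∂x_i = α_i − x_i = 0, so x_i* = α_i.
NE contributions = (2.5, 2.5, 4.7, 1.4, 0.6); X = 11.7.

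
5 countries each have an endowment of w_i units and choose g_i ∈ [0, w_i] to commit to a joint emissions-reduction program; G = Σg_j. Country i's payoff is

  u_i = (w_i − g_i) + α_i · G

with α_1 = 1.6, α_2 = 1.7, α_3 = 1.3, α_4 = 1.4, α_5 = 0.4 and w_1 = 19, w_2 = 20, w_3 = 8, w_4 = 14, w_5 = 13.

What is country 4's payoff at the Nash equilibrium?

85.4

∂u_i/∂g_i = α_i − 1, so country i contributes w_i if α_i > 1, else 0.
α_i > 1 for i ∈ {1, 2, 3, 4}; NE contributions (19, 20, 8, 14, 0), G = 61.
u_4 = (14 − 14) + 1.4·61 = 85.4.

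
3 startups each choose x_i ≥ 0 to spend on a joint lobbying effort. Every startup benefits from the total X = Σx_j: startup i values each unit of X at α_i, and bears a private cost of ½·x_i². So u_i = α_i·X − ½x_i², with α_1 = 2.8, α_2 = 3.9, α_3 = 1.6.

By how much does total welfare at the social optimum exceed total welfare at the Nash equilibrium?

Startup i's FOC: ∂u_i/∂x_i = α_i − x_i = 0, so x_i* = α_i.
NE contributions = (2.8, 3.9, 1.6); X = 8.3.
W^NE = (Σα)·X − ½Σα_i² = 8.3² − ½·25.61 = 56.085.
Planner sets x_i = Σα_j = 8.3 for every i, so X^SO = 3·8.3 = 24.9.
W^SO = (Σα)·X^SO − ½·3·(Σα)² = (3/2)·8.3² = 103.335.
Deadweight loss = W^SO − W^NE = 47.25.

47.25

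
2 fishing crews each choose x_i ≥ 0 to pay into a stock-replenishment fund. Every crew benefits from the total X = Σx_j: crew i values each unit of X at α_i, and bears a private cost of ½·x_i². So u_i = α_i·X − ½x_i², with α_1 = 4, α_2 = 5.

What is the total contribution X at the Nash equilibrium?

Crew i's FOC: ∂u_i/∂x_i = α_i − x_i = 0, so x_i* = α_i.
NE contributions = (4, 5); X = 9.

9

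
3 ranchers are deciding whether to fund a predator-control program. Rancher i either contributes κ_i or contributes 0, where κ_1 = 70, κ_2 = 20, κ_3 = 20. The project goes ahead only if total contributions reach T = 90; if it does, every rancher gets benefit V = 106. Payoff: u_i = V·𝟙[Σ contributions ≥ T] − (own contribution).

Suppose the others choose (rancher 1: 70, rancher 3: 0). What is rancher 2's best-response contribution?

20

Others' total = 70. Contributing 20 brings total to 90 ≥ 90: gain V − κ_2 = 86.
Best response: 20.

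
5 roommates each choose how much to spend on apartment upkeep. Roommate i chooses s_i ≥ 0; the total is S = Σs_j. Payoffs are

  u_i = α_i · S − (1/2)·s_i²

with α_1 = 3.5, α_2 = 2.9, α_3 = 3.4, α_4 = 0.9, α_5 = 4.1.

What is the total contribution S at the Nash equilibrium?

Roommate i's FOC: ∂u_i/∂s_i = α_i − s_i = 0, so s_i* = α_i.
NE contributions = (3.5, 2.9, 3.4, 0.9, 4.1); S = 14.8.

14.8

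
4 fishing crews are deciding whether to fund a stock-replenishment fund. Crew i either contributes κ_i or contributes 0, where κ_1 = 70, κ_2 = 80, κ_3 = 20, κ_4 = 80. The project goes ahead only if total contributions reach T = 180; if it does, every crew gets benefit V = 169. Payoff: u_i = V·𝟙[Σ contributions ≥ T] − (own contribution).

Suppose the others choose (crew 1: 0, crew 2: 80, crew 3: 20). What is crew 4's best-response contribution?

80

Others' total = 100. Contributing 80 brings total to 180 ≥ 180: gain V − κ_4 = 89.
Best response: 80.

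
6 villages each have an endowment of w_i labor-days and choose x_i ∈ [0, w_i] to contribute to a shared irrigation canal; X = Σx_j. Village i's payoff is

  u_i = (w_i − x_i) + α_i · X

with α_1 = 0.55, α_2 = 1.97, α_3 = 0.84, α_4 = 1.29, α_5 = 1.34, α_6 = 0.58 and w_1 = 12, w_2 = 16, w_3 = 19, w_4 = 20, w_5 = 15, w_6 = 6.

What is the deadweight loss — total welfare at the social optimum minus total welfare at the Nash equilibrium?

206.09

∂u_i/∂x_i = α_i − 1, so village i contributes w_i if α_i > 1, else 0.
α_i > 1 for i ∈ {2, 4, 5}; NE contributions (0, 16, 0, 20, 15, 0), X = 51.
W^NE = Σw_i − X^NE + (Σα_i)·X^NE = 88 + 5.57·51 = 372.07.
Planner: ∂(Σu_j)/∂x_i = Σα_j − 1 = 5.57 > 0, so everyone contributes w_i; X^SO = 88, W^SO = 88 + 5.57·88 = 578.16.
Deadweight loss = 206.09.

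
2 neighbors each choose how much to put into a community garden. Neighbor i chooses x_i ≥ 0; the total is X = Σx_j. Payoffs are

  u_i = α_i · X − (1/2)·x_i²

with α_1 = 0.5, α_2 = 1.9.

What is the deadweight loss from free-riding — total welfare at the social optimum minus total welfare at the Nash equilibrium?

1.93

Neighbor i's FOC: ∂u_i/∂x_i = α_i − x_i = 0, so x_i* = α_i.
NE contributions = (0.5, 1.9); X = 2.4.
W^NE = (Σα)·X − ½Σα_i² = 2.4² − ½·3.86 = 3.83.
Planner sets x_i = Σα_j = 2.4 for every i, so X^SO = 2·2.4 = 4.8.
W^SO = (Σα)·X^SO − ½·2·(Σα)² = (2/2)·2.4² = 5.76.
Deadweight loss = W^SO − W^NE = 1.93.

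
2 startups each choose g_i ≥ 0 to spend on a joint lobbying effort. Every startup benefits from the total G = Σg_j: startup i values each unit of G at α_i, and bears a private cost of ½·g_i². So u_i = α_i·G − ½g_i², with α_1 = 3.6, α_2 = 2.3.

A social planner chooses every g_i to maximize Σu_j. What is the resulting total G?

Planner FOC: ∂(Σu_j)/∂g_i = (Σα_j) − g_i = 0, so g_i^SO = Σα_j = 5.9 for every i; G^SO = 11.8.

11.8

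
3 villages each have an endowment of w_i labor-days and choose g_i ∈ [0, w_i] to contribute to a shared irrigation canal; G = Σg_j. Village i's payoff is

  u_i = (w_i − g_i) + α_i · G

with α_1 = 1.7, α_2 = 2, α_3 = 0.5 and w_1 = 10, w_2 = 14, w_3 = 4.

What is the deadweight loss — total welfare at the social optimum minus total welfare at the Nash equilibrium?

12.8

∂u_i/∂g_i = α_i − 1, so village i contributes w_i if α_i > 1, else 0.
α_i > 1 for i ∈ {1, 2}; NE contributions (10, 14, 0), G = 24.
W^NE = Σw_i − G^NE + (Σα_i)·G^NE = 28 + 3.2·24 = 104.8.
Planner: ∂(Σu_j)/∂g_i = Σα_j − 1 = 3.2 > 0, so everyone contributes w_i; G^SO = 28, W^SO = 28 + 3.2·28 = 117.6.
Deadweight loss = 12.8.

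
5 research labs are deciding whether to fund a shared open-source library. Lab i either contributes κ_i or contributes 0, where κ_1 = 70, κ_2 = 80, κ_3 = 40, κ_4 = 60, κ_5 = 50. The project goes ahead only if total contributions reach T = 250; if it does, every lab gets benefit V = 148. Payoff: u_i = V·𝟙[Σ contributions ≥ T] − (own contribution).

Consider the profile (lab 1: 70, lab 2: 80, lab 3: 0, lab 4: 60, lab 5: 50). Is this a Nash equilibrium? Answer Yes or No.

Total = 260 ≥ 250: provided.
Lab 1 (pledges 70, payoff 78): dropping to 0 → total 190, payoff 0. No gain.
Lab 2 (pledges 80, payoff 68): dropping to 0 → total 180, payoff 0. No gain.
Lab 3 (pledges 0, payoff 148): pledging 40 → total 300, payoff 108. No gain.
Lab 4 (pledges 60, payoff 88): dropping to 0 → total 200, payoff 0. No gain.
Lab 5 (pledges 50, payoff 98): dropping to 0 → total 210, payoff 0. No gain.

Yes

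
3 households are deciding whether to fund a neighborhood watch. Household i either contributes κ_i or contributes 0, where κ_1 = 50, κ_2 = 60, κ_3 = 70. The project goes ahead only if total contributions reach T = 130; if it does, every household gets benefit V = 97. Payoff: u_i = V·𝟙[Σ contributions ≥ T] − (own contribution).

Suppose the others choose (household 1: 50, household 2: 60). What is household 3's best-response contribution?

Others' total = 110. Contributing 70 brings total to 180 ≥ 130: gain V − κ_3 = 27.
Best response: 70.

70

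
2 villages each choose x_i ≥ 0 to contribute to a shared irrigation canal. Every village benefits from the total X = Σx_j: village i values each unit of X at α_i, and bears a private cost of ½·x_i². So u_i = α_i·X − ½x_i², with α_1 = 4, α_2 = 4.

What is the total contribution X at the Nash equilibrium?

Village i's FOC: ∂u_i/∂x_i = α_i − x_i = 0, so x_i* = α_i.
NE contributions = (4, 4); X = 8.

8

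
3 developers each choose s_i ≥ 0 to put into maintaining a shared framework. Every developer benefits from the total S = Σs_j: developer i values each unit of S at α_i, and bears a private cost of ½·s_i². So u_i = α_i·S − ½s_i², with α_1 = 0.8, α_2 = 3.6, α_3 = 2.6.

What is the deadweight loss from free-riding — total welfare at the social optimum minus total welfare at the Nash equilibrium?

Developer i's FOC: ∂u_i/∂s_i = α_i − s_i = 0, so s_i* = α_i.
NE contributions = (0.8, 3.6, 2.6); S = 7.
W^NE = (Σα)·S − ½Σα_i² = 7² − ½·20.36 = 38.82.
Planner sets s_i = Σα_j = 7 for every i, so S^SO = 3·7 = 21.
W^SO = (Σα)·S^SO − ½·3·(Σα)² = (3/2)·7² = 73.5.
Deadweight loss = W^SO − W^NE = 34.68.

34.68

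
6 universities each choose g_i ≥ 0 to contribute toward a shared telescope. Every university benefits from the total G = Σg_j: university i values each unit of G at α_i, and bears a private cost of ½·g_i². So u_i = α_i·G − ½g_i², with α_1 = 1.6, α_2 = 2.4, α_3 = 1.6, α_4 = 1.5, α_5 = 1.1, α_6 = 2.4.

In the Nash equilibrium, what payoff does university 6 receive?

22.56

University i's FOC: ∂u_i/∂g_i = α_i − g_i = 0, so g_i* = α_i.
NE contributions = (1.6, 2.4, 1.6, 1.5, 1.1, 2.4); G = 10.6.
u_6 = α_6·G − ½·(g_6)² = 2.4·10.6 − ½·2.4² = 22.56.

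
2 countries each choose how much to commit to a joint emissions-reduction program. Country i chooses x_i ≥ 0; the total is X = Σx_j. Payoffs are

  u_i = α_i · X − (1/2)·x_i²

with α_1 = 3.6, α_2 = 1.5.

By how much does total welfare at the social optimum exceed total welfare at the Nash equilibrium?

7.605

Country i's FOC: ∂u_i/∂x_i = α_i − x_i = 0, so x_i* = α_i.
NE contributions = (3.6, 1.5); X = 5.1.
W^NE = (Σα)·X − ½Σα_i² = 5.1² − ½·15.21 = 18.405.
Planner sets x_i = Σα_j = 5.1 for every i, so X^SO = 2·5.1 = 10.2.
W^SO = (Σα)·X^SO − ½·2·(Σα)² = (2/2)·5.1² = 26.01.
Deadweight loss = W^SO − W^NE = 7.605.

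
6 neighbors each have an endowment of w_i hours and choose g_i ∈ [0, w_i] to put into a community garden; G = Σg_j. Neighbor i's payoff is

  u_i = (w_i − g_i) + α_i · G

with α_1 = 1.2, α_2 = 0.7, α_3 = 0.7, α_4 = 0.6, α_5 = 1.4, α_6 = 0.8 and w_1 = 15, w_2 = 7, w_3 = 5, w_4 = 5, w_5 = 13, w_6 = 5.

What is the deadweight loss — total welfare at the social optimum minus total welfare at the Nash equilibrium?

∂u_i/∂g_i = α_i − 1, so neighbor i contributes w_i if α_i > 1, else 0.
α_i > 1 for i ∈ {1, 5}; NE contributions (15, 0, 0, 0, 13, 0), G = 28.
W^NE = Σw_i − G^NE + (Σα_i)·G^NE = 50 + 4.4·28 = 173.2.
Planner: ∂(Σu_j)/∂g_i = Σα_j − 1 = 4.4 > 0, so everyone contributes w_i; G^SO = 50, W^SO = 50 + 4.4·50 = 270.
Deadweight loss = 96.8.

96.8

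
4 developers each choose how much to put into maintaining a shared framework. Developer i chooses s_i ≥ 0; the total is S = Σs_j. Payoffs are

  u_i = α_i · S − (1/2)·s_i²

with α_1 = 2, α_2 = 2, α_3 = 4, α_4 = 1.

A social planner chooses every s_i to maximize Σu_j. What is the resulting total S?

Planner FOC: ∂(Σu_j)/∂s_i = (Σα_j) − s_i = 0, so s_i^SO = Σα_j = 9 for every i; S^SO = 36.

36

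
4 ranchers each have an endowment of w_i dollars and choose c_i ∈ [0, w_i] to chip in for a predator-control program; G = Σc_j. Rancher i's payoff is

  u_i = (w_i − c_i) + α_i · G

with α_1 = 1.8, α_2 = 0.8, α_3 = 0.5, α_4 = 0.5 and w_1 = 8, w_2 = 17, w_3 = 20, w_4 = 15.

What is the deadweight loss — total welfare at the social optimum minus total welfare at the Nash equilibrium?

∂u_i/∂c_i = α_i − 1, so rancher i contributes w_i if α_i > 1, else 0.
α_i > 1 for i ∈ {1}; NE contributions (8, 0, 0, 0), G = 8.
W^NE = Σw_i − G^NE + (Σα_i)·G^NE = 60 + 2.6·8 = 80.8.
Planner: ∂(Σu_j)/∂c_i = Σα_j − 1 = 2.6 > 0, so everyone contributes w_i; G^SO = 60, W^SO = 60 + 2.6·60 = 216.
Deadweight loss = 135.2.

135.2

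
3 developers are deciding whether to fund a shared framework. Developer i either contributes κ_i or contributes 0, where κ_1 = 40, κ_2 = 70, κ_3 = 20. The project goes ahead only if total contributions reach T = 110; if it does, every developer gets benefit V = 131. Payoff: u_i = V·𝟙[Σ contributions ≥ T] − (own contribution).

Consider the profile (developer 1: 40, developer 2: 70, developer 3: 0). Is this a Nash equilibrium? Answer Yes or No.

Total = 110 ≥ 110: provided.
Developer 1 (pledges 40, payoff 91): dropping to 0 → total 70, payoff 0. No gain.
Developer 2 (pledges 70, payoff 61): dropping to 0 → total 40, payoff 0. No gain.
Developer 3 (pledges 0, payoff 131): pledging 20 → total 130, payoff 111. No gain.

Yes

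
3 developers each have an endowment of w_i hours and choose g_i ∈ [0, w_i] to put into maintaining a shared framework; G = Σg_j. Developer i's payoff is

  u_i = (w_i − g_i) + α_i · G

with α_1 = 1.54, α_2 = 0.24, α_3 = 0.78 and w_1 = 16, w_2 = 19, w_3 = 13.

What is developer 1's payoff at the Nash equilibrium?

24.64

∂u_i/∂g_i = α_i − 1, so developer i contributes w_i if α_i > 1, else 0.
α_i > 1 for i ∈ {1}; NE contributions (16, 0, 0), G = 16.
u_1 = (16 − 16) + 1.54·16 = 24.64.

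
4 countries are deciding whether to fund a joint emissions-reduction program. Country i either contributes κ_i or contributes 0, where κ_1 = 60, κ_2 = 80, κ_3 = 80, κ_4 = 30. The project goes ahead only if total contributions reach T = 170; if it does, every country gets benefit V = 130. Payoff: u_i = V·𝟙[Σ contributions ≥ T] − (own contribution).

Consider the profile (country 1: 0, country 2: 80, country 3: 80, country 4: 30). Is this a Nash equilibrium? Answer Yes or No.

Total = 190 ≥ 170: provided.
Country 1 (pledges 0, payoff 130): pledging 60 → total 250, payoff 70. No gain.
Country 2 (pledges 80, payoff 50): dropping to 0 → total 110, payoff 0. No gain.
Country 3 (pledges 80, payoff 50): dropping to 0 → total 110, payoff 0. No gain.
Country 4 (pledges 30, payoff 100): dropping to 0 → total 160, payoff 0. No gain.

Yes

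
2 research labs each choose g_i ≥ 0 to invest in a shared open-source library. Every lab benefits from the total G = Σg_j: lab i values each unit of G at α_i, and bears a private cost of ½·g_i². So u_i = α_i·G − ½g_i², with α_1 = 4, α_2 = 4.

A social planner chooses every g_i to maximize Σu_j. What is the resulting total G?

16

Planner FOC: ∂(Σu_j)/∂g_i = (Σα_j) − g_i = 0, so g_i^SO = Σα_j = 8 for every i; G^SO = 16.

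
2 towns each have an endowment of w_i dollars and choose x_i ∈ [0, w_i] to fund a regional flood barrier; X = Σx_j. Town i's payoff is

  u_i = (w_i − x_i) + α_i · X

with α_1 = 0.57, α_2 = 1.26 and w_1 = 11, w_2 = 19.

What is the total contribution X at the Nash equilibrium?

∂u_i/∂x_i = α_i − 1, so town i contributes w_i if α_i > 1, else 0.
α_i > 1 for i ∈ {2}; NE contributions (0, 19), X = 19.

19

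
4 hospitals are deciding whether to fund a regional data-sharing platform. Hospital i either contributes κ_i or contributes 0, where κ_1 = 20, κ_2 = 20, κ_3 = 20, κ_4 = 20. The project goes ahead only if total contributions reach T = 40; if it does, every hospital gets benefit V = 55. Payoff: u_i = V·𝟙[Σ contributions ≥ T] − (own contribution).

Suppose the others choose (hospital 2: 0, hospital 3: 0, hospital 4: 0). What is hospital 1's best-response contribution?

0

Others' total = 0. Even contributing 20 gives 20 < 40: no benefit either way.
Best response: 0.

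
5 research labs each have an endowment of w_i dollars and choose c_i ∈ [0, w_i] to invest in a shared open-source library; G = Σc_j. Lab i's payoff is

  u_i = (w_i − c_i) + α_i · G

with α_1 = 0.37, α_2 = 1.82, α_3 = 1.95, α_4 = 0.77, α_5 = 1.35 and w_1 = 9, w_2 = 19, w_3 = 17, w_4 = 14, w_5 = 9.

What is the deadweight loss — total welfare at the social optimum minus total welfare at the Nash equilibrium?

∂u_i/∂c_i = α_i − 1, so lab i contributes w_i if α_i > 1, else 0.
α_i > 1 for i ∈ {2, 3, 5}; NE contributions (0, 19, 17, 0, 9), G = 45.
W^NE = Σw_i − G^NE + (Σα_i)·G^NE = 68 + 5.26·45 = 304.7.
Planner: ∂(Σu_j)/∂c_i = Σα_j − 1 = 5.26 > 0, so everyone contributes w_i; G^SO = 68, W^SO = 68 + 5.26·68 = 425.68.
Deadweight loss = 120.98.

120.98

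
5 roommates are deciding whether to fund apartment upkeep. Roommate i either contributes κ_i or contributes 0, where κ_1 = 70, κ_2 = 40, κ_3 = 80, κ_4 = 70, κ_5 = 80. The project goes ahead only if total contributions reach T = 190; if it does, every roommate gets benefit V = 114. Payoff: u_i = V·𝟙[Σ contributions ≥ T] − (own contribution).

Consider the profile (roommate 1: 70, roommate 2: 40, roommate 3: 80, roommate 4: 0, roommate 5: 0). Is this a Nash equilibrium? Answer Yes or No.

Yes

Total = 190 ≥ 190: provided.
Roommate 1 (pledges 70, payoff 44): dropping to 0 → total 120, payoff 0. No gain.
Roommate 2 (pledges 40, payoff 74): dropping to 0 → total 150, payoff 0. No gain.
Roommate 3 (pledges 80, payoff 34): dropping to 0 → total 110, payoff 0. No gain.
Roommate 4 (pledges 0, payoff 114): pledging 70 → total 260, payoff 44. No gain.
Roommate 5 (pledges 0, payoff 114): pledging 80 → total 270, payoff 34. No gain.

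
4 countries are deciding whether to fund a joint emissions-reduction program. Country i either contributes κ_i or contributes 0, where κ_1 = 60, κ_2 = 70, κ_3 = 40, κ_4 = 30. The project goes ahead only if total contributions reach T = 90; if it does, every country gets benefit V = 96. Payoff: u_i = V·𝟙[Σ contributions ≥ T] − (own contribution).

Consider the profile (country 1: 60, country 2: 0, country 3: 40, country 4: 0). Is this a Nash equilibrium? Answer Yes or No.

Yes

Total = 100 ≥ 90: provided.
Country 1 (pledges 60, payoff 36): dropping to 0 → total 40, payoff 0. No gain.
Country 2 (pledges 0, payoff 96): pledging 70 → total 170, payoff 26. No gain.
Country 3 (pledges 40, payoff 56): dropping to 0 → total 60, payoff 0. No gain.
Country 4 (pledges 0, payoff 96): pledging 30 → total 130, payoff 66. No gain.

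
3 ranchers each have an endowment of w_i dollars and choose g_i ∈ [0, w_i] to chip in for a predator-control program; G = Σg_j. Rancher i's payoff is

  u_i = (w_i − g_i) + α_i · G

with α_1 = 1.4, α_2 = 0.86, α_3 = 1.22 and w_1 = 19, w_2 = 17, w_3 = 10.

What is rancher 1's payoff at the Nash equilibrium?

∂u_i/∂g_i = α_i − 1, so rancher i contributes w_i if α_i > 1, else 0.
α_i > 1 for i ∈ {1, 3}; NE contributions (19, 0, 10), G = 29.
u_1 = (19 − 19) + 1.4·29 = 40.6.

40.6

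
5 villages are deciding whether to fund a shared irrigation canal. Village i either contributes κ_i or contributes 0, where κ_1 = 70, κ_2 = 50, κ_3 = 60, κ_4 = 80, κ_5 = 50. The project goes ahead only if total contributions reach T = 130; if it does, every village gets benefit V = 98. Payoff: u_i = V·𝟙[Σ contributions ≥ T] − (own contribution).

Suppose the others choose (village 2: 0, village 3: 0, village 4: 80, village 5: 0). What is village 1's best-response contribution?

Others' total = 80. Contributing 70 brings total to 150 ≥ 130: gain V − κ_1 = 28.
Best response: 70.

70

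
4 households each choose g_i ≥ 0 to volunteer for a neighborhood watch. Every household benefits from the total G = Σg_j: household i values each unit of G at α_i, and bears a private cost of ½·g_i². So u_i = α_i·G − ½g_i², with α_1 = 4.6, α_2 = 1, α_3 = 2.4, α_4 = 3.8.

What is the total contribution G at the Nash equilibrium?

11.8

Household i's FOC: ∂u_i/∂g_i = α_i − g_i = 0, so g_i* = α_i.
NE contributions = (4.6, 1, 2.4, 3.8); G = 11.8.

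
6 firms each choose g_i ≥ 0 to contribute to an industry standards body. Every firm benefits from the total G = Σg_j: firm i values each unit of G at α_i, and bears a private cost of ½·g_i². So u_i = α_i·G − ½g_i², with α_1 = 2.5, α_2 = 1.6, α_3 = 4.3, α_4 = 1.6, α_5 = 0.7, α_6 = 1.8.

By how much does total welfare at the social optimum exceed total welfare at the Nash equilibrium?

Firm i's FOC: ∂u_i/∂g_i = α_i − g_i = 0, so g_i* = α_i.
NE contributions = (2.5, 1.6, 4.3, 1.6, 0.7, 1.8); G = 12.5.
W^NE = (Σα)·G − ½Σα_i² = 12.5² − ½·33.59 = 139.455.
Planner sets g_i = Σα_j = 12.5 for every i, so G^SO = 6·12.5 = 75.
W^SO = (Σα)·G^SO − ½·6·(Σα)² = (6/2)·12.5² = 468.75.
Deadweight loss = W^SO − W^NE = 329.295.

329.295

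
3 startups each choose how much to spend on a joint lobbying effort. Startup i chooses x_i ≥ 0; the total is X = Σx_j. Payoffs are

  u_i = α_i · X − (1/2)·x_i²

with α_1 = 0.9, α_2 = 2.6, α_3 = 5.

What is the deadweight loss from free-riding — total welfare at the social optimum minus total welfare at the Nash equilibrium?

52.41

Startup i's FOC: ∂u_i/∂x_i = α_i − x_i = 0, so x_i* = α_i.
NE contributions = (0.9, 2.6, 5); X = 8.5.
W^NE = (Σα)·X − ½Σα_i² = 8.5² − ½·32.57 = 55.965.
Planner sets x_i = Σα_j = 8.5 for every i, so X^SO = 3·8.5 = 25.5.
W^SO = (Σα)·X^SO − ½·3·(Σα)² = (3/2)·8.5² = 108.375.
Deadweight loss = W^SO − W^NE = 52.41.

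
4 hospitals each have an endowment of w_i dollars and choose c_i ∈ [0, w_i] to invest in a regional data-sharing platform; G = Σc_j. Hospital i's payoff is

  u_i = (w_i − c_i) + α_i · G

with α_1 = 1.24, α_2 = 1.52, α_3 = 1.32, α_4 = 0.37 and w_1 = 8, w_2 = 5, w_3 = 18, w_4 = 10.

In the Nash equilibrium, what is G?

∂u_i/∂c_i = α_i − 1, so hospital i contributes w_i if α_i > 1, else 0.
α_i > 1 for i ∈ {1, 2, 3}; NE contributions (8, 5, 18, 0), G = 31.

31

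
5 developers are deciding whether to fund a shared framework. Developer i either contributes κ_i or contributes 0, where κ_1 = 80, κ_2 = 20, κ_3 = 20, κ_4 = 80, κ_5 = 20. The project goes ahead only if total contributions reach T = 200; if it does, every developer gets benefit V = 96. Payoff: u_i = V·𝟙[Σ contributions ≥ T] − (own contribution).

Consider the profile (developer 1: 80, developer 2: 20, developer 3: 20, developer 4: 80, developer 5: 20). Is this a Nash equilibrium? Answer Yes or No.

No

Total = 220 ≥ 200: provided.
Developer 1 (pledges 80, payoff 16): dropping to 0 → total 140, payoff 0. No gain.
Developer 2 (pledges 20, payoff 76): dropping to 0 → total 200, payoff 96. Profitable deviation.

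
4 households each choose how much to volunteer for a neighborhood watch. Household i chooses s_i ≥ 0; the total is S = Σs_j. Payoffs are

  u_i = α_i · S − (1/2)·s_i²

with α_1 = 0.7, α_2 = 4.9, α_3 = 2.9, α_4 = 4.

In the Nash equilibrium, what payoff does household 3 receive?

Household i's FOC: ∂u_i/∂s_i = α_i − s_i = 0, so s_i* = α_i.
NE contributions = (0.7, 4.9, 2.9, 4); S = 12.5.
u_3 = α_3·S − ½·(s_3)² = 2.9·12.5 − ½·2.9² = 32.045.

32.045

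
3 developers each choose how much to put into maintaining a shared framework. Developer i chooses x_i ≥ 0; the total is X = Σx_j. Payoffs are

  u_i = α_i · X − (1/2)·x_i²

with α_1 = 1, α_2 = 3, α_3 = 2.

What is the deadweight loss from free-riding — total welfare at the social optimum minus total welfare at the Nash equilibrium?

25

Developer i's FOC: ∂u_i/∂x_i = α_i − x_i = 0, so x_i* = α_i.
NE contributions = (1, 3, 2); X = 6.
W^NE = (Σα)·X − ½Σα_i² = 6² − ½·14 = 29.
Planner sets x_i = Σα_j = 6 for every i, so X^SO = 3·6 = 18.
W^SO = (Σα)·X^SO − ½·3·(Σα)² = (3/2)·6² = 54.
Deadweight loss = W^SO − W^NE = 25.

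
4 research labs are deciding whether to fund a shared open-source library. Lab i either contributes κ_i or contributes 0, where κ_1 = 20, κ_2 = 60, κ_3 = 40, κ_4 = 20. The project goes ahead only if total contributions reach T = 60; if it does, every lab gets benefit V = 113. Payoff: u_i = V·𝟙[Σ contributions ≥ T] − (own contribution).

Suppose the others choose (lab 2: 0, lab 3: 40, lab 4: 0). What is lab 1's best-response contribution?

20

Others' total = 40. Contributing 20 brings total to 60 ≥ 60: gain V − κ_1 = 93.
Best response: 20.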